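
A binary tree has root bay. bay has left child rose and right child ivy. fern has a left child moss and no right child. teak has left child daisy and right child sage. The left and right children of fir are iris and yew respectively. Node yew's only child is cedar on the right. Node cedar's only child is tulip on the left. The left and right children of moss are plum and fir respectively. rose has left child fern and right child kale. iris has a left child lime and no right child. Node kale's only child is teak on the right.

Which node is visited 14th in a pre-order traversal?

daisy

Pre-order visits the node, then its left subtree, then its right subtree.
Visit bay.
At bay: go left to rose.
  Visit rose.
  At rose: go left to fern.
    Visit fern.
    At fern: go left to moss.
      Visit moss.
      At moss: go left to plum.
        plum is a leaf — visit plum.
      At moss: go right to fir.
        Visit fir.
        At fir: go left to iris.
          Visit iris.
          At iris: go left to lime.
            lime is a leaf — visit lime.
          At iris: no right child.
        At fir: go right to yew.
          Visit yew.
          At yew: no left child.
          At yew: go right to cedar.
            Visit cedar.
            At cedar: go left to tulip.
              tulip is a leaf — visit tulip.
            At cedar: no right child.
    At fern: no right child.
  At rose: go right to kale.
    Visit kale.
    At kale: no left child.
    At kale: go right to teak.
      Visit teak.
      At teak: go left to daisy.
        daisy is a leaf — visit daisy.
      At teak: go right to sage.
        sage is a leaf — visit sage.
At bay: go right to ivy.
  ivy is a leaf — visit ivy.
Full pre-order sequence: bay, rose, fern, moss, plum, fir, iris, lime, yew, cedar, tulip, kale, teak, daisy, sage, ivy.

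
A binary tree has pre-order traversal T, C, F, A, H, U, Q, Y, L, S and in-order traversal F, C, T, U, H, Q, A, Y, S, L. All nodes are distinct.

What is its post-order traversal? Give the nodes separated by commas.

The first element of pre-order is the root; it splits in-order into left and right subtrees.
Root T: left subtree has 2 nodes {F, C}, right has 7 {U, H, Q, A, Y, S, L}.
  Root C: left subtree has 1 node {F}, right has 0 { }.
  Root A: left subtree has 3 nodes {U, H, Q}, right has 3 {Y, S, L}.
    Root H: left subtree has 1 node {U}, right has 1 {Q}.
    Root Y: left subtree has 0 nodes { }, right has 2 {S, L}.
      Root L: left subtree has 1 node {S}, right has 0 { }.

F, C, U, Q, H, S, L, Y, A, T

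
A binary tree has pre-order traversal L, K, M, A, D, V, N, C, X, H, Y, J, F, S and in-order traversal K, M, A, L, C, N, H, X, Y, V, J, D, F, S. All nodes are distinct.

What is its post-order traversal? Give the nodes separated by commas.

The first element of pre-order is the root; it splits in-order into left and right subtrees.
Root L: left subtree has 3 nodes {K, M, A}, right has 10 {C, N, H, X, Y, V, J, D, F, S}.
  Root K: left subtree has 0 nodes { }, right has 2 {M, A}.
    Root M: left subtree has 0 nodes { }, right has 1 {A}.
  Root D: left subtree has 7 nodes {C, N, H, X, Y, V, J}, right has 2 {F, S}.
    Root V: left subtree has 5 nodes {C, N, H, X, Y}, right has 1 {J}.
      Root N: left subtree has 1 node {C}, right has 3 {H, X, Y}.
        Root X: left subtree has 1 node {H}, right has 1 {Y}.
    Root F: left subtree has 0 nodes { }, right has 1 {S}.

A, M, K, C, H, Y, X, N, J, V, S, F, D, L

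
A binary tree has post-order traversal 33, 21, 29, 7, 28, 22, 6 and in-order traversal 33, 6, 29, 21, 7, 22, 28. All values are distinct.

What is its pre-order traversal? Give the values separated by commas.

The last element of post-order is the root; it splits in-order into left and right subtrees.
Root 6: left subtree has 1 node {33}, right has 5 {29, 21, 7, 22, 28}.
  Root 22: left subtree has 3 nodes {29, 21, 7}, right has 1 {28}.
    Root 7: left subtree has 2 nodes {29, 21}, right has 0 { }.
      Root 29: left subtree has 0 nodes { }, right has 1 {21}.

6, 33, 22, 7, 29, 21, 28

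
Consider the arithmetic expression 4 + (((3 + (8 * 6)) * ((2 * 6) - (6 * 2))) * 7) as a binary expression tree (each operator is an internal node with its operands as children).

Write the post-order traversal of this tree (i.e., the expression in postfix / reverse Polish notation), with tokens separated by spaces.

4 3 8 6 * + 2 6 * 6 2 * - * 7 * +

Post-order on an expression tree gives postfix notation: for each operator, emit left operand, right operand, then the operator.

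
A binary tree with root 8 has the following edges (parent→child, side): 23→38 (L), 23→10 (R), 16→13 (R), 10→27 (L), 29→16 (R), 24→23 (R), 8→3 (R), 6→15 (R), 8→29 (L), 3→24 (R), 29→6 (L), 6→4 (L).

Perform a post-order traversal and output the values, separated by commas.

Post-order visits the left subtree, then the right subtree, then the node.
At 8: go left to 29.
  At 29: go left to 6.
    At 6: go left to 4.
      4 is a leaf — visit 4.
    At 6: go right to 15.
      15 is a leaf — visit 15.
    Visit 6.
  At 29: go right to 16.
    At 16: no left child.
    At 16: go right to 13.
      13 is a leaf — visit 13.
    Visit 16.
  Visit 29.
At 8: go right to 3.
  At 3: no left child.
  At 3: go right to 24.
    At 24: no left child.
    At 24: go right to 23.
      At 23: go left to 38.
        38 is a leaf — visit 38.
      At 23: go right to 10.
        At 10: go left to 27.
          27 is a leaf — visit 27.
        At 10: no right child.
        Visit 10.
      Visit 23.
    Visit 24.
  Visit 3.
Visit 8.

4, 15, 6, 13, 16, 29, 38, 27, 10, 23, 24, 3, 8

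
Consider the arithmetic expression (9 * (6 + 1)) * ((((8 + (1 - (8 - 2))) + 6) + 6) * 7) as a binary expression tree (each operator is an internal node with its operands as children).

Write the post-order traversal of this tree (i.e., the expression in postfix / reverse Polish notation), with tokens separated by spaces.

9 6 1 + * 8 1 8 2 - - + 6 + 6 + 7 * *

Post-order on an expression tree gives postfix notation: for each operator, emit left operand, right operand, then the operator.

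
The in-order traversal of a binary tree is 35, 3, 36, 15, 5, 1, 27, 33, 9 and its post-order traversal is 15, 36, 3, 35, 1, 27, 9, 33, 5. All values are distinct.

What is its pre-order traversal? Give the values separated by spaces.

5 35 3 36 15 33 27 1 9

The last element of post-order is the root; it splits in-order into left and right subtrees.
Root 5: left subtree has 4 nodes {35, 3, 36, 15}, right has 4 {1, 27, 33, 9}.
  Root 35: left subtree has 0 nodes { }, right has 3 {3, 36, 15}.
    Root 3: left subtree has 0 nodes { }, right has 2 {36, 15}.
      Root 36: left subtree has 0 nodes { }, right has 1 {15}.
  Root 33: left subtree has 2 nodes {1, 27}, right has 1 {9}.
    Root 27: left subtree has 1 node {1}, right has 0 { }.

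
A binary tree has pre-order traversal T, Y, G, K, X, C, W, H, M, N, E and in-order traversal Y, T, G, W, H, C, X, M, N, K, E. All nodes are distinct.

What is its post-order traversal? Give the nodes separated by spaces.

The first element of pre-order is the root; it splits in-order into left and right subtrees.
Root T: left subtree has 1 node {Y}, right has 9 {G, W, H, C, X, M, N, K, E}.
  Root G: left subtree has 0 nodes { }, right has 8 {W, H, C, X, M, N, K, E}.
    Root K: left subtree has 6 nodes {W, H, C, X, M, N}, right has 1 {E}.
      Root X: left subtree has 3 nodes {W, H, C}, right has 2 {M, N}.
        Root C: left subtree has 2 nodes {W, H}, right has 0 { }.
          Root W: left subtree has 0 nodes { }, right has 1 {H}.
        Root M: left subtree has 0 nodes { }, right has 1 {N}.

Y H W C N M X E K G T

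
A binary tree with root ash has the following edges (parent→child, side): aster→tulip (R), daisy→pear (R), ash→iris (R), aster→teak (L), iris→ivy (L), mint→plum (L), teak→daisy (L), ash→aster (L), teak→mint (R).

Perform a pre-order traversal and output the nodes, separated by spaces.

Pre-order visits the node, then its left subtree, then its right subtree.
Visit ash.
At ash: go left to aster.
  Visit aster.
  At aster: go left to teak.
    Visit teak.
    At teak: go left to daisy.
      Visit daisy.
      At daisy: no left child.
      At daisy: go right to pear.
        pear is a leaf — visit pear.
    At teak: go right to mint.
      Visit mint.
      At mint: go left to plum.
        plum is a leaf — visit plum.
      At mint: no right child.
  At aster: go right to tulip.
    tulip is a leaf — visit tulip.
At ash: go right to iris.
  Visit iris.
  At iris: go left to ivy.
    ivy is a leaf — visit ivy.
  At iris: no right child.

ash aster teak daisy pear mint plum tulip iris ivy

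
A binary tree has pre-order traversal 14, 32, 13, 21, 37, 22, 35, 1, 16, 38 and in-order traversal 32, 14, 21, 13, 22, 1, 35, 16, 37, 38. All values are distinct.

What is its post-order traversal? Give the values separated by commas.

The first element of pre-order is the root; it splits in-order into left and right subtrees.
Root 14: left subtree has 1 node {32}, right has 8 {21, 13, 22, 1, 35, 16, 37, 38}.
  Root 13: left subtree has 1 node {21}, right has 6 {22, 1, 35, 16, 37, 38}.
    Root 37: left subtree has 4 nodes {22, 1, 35, 16}, right has 1 {38}.
      Root 22: left subtree has 0 nodes { }, right has 3 {1, 35, 16}.
        Root 35: left subtree has 1 node {1}, right has 1 {16}.

32, 21, 1, 16, 35, 22, 38, 37, 13, 14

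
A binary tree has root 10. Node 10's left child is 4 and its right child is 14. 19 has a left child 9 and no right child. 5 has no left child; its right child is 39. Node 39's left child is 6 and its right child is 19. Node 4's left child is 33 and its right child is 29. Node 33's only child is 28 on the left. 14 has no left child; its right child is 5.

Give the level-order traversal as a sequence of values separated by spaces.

Level-order visits nodes level by level from the root, left to right within each level.
Level 0: 10
Level 1: 4, 14
Level 2: 33, 29, 5
Level 3: 28, 39
Level 4: 6, 19
Level 5: 9

10 4 14 33 29 5 28 39 6 19 9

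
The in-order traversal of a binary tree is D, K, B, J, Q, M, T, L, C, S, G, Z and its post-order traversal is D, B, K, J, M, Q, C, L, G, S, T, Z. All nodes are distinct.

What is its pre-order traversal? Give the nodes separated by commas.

Z, T, Q, J, K, D, B, M, S, L, C, G

The last element of post-order is the root; it splits in-order into left and right subtrees.
Root Z: left subtree has 11 nodes {D, K, B, J, Q, M, T, L, C, S, G}, right has 0 { }.
  Root T: left subtree has 6 nodes {D, K, B, J, Q, M}, right has 4 {L, C, S, G}.
    Root Q: left subtree has 4 nodes {D, K, B, J}, right has 1 {M}.
      Root J: left subtree has 3 nodes {D, K, B}, right has 0 { }.
        Root K: left subtree has 1 node {D}, right has 1 {B}.
    Root S: left subtree has 2 nodes {L, C}, right has 1 {G}.
      Root L: left subtree has 0 nodes { }, right has 1 {C}.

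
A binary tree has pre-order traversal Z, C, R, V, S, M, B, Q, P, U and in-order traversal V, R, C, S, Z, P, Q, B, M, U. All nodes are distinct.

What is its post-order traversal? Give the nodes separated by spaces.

The first element of pre-order is the root; it splits in-order into left and right subtrees.
Root Z: left subtree has 4 nodes {V, R, C, S}, right has 5 {P, Q, B, M, U}.
  Root C: left subtree has 2 nodes {V, R}, right has 1 {S}.
    Root R: left subtree has 1 node {V}, right has 0 { }.
  Root M: left subtree has 3 nodes {P, Q, B}, right has 1 {U}.
    Root B: left subtree has 2 nodes {P, Q}, right has 0 { }.
      Root Q: left subtree has 1 node {P}, right has 0 { }.

V R S C P Q B U M Z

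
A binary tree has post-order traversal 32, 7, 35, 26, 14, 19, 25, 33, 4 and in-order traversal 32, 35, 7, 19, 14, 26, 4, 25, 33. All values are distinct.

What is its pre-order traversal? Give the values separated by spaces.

4 19 35 32 7 14 26 33 25

The last element of post-order is the root; it splits in-order into left and right subtrees.
Root 4: left subtree has 6 nodes {32, 35, 7, 19, 14, 26}, right has 2 {25, 33}.
  Root 19: left subtree has 3 nodes {32, 35, 7}, right has 2 {14, 26}.
    Root 35: left subtree has 1 node {32}, right has 1 {7}.
    Root 14: left subtree has 0 nodes { }, right has 1 {26}.
  Root 33: left subtree has 1 node {25}, right has 0 { }.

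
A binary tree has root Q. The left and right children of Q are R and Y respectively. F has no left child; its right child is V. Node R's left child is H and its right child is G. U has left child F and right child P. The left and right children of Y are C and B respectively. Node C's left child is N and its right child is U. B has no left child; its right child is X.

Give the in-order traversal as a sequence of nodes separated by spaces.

In-order visits the left subtree, then the node, then the right subtree.
At Q: go left to R.
  At R: go left to H.
    H is a leaf — visit H.
  Visit R.
  At R: go right to G.
    G is a leaf — visit G.
Visit Q.
At Q: go right to Y.
  At Y: go left to C.
    At C: go left to N.
      N is a leaf — visit N.
    Visit C.
    At C: go right to U.
      At U: go left to F.
        At F: no left child.
        Visit F.
        At F: go right to V.
          V is a leaf — visit V.
      Visit U.
      At U: go right to P.
        P is a leaf — visit P.
  Visit Y.
  At Y: go right to B.
    At B: no left child.
    Visit B.
    At B: go right to X.
      X is a leaf — visit X.

H R G Q N C F V U P Y B X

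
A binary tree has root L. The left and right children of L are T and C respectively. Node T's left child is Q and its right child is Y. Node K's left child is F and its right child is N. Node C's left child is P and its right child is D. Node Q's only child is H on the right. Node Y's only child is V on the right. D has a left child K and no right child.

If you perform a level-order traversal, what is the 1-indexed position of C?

Level-order visits nodes level by level from the root, left to right within each level.
Level 0: L
Level 1: T, C
Level 2: Q, Y, P, D
Level 3: H, V, K
Level 4: F, N
Full level-order sequence: L, T, C, Q, Y, P, D, H, V, K, F, N.

3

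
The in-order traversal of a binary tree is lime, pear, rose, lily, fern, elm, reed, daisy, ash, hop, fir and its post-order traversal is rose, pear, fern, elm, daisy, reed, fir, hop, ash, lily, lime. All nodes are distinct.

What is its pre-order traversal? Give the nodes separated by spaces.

lime lily pear rose ash reed elm fern daisy hop fir

The last element of post-order is the root; it splits in-order into left and right subtrees.
Root lime: left subtree has 0 nodes { }, right has 10 {pear, rose, lily, fern, elm, reed, daisy, ash, hop, fir}.
  Root lily: left subtree has 2 nodes {pear, rose}, right has 7 {fern, elm, reed, daisy, ash, hop, fir}.
    Root pear: left subtree has 0 nodes { }, right has 1 {rose}.
    Root ash: left subtree has 4 nodes {fern, elm, reed, daisy}, right has 2 {hop, fir}.
      Root reed: left subtree has 2 nodes {fern, elm}, right has 1 {daisy}.
        Root elm: left subtree has 1 node {fern}, right has 0 { }.
      Root hop: left subtree has 0 nodes { }, right has 1 {fir}.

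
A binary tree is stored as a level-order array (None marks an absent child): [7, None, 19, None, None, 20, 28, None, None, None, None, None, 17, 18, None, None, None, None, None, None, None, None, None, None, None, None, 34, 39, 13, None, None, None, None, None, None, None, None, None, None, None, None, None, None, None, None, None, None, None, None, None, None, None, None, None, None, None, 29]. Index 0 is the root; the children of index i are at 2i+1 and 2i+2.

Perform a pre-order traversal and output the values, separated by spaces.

7 19 20 17 34 28 18 39 29 13

Pre-order visits the node, then its left subtree, then its right subtree.
Visit 7.
At 7: no left child.
At 7: go right to 19.
  Visit 19.
  At 19: go left to 20.
    Visit 20.
    At 20: no left child.
    At 20: go right to 17.
      Visit 17.
      At 17: no left child.
      At 17: go right to 34.
        34 is a leaf — visit 34.
  At 19: go right to 28.
    Visit 28.
    At 28: go left to 18.
      Visit 18.
      At 18: go left to 39.
        Visit 39.
        At 39: no left child.
        At 39: go right to 29.
          29 is a leaf — visit 29.
      At 18: go right to 13.
        13 is a leaf — visit 13.
    At 28: no right child.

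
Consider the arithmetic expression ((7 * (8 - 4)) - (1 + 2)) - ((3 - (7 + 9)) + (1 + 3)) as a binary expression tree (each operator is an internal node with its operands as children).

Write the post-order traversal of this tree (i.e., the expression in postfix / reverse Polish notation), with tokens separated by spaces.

7 8 4 - * 1 2 + - 3 7 9 + - 1 3 + + -

Post-order on an expression tree gives postfix notation: for each operator, emit left operand, right operand, then the operator.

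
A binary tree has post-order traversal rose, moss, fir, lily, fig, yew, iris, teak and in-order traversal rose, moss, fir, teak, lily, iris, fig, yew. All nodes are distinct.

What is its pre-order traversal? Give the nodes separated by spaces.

The last element of post-order is the root; it splits in-order into left and right subtrees.
Root teak: left subtree has 3 nodes {rose, moss, fir}, right has 4 {lily, iris, fig, yew}.
  Root fir: left subtree has 2 nodes {rose, moss}, right has 0 { }.
    Root moss: left subtree has 1 node {rose}, right has 0 { }.
  Root iris: left subtree has 1 node {lily}, right has 2 {fig, yew}.
    Root yew: left subtree has 1 node {fig}, right has 0 { }.

teak fir moss rose iris lily yew fig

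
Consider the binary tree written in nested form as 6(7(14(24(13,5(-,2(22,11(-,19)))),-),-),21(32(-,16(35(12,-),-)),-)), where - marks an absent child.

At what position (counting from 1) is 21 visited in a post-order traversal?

Post-order visits the left subtree, then the right subtree, then the node.
At 6: go left to 7.
  At 7: go left to 14.
    At 14: go left to 24.
      At 24: go left to 13.
        13 is a leaf — visit 13.
      At 24: go right to 5.
        At 5: no left child.
        At 5: go right to 2.
          At 2: go left to 22.
            22 is a leaf — visit 22.
          At 2: go right to 11.
            At 11: no left child.
            At 11: go right to 19.
              19 is a leaf — visit 19.
            Visit 11.
          Visit 2.
        Visit 5.
      Visit 24.
    At 14: no right child.
    Visit 14.
  At 7: no right child.
  Visit 7.
At 6: go right to 21.
  At 21: go left to 32.
    At 32: no left child.
    At 32: go right to 16.
      At 16: go left to 35.
        At 35: go left to 12.
          12 is a leaf — visit 12.
        At 35: no right child.
        Visit 35.
      At 16: no right child.
      Visit 16.
    Visit 32.
  At 21: no right child.
  Visit 21.
Visit 6.
Full post-order sequence: 13, 22, 19, 11, 2, 5, 24, 14, 7, 12, 35, 16, 32, 21, 6.

14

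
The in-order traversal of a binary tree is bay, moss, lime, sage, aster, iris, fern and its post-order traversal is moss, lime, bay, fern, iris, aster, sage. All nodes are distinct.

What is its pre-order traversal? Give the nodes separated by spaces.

sage bay lime moss aster iris fern

The last element of post-order is the root; it splits in-order into left and right subtrees.
Root sage: left subtree has 3 nodes {bay, moss, lime}, right has 3 {aster, iris, fern}.
  Root bay: left subtree has 0 nodes { }, right has 2 {moss, lime}.
    Root lime: left subtree has 1 node {moss}, right has 0 { }.
  Root aster: left subtree has 0 nodes { }, right has 2 {iris, fern}.
    Root iris: left subtree has 0 nodes { }, right has 1 {fern}.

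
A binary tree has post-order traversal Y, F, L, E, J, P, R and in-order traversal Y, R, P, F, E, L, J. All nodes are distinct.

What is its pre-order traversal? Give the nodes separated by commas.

R, Y, P, J, E, F, L

The last element of post-order is the root; it splits in-order into left and right subtrees.
Root R: left subtree has 1 node {Y}, right has 5 {P, F, E, L, J}.
  Root P: left subtree has 0 nodes { }, right has 4 {F, E, L, J}.
    Root J: left subtree has 3 nodes {F, E, L}, right has 0 { }.
      Root E: left subtree has 1 node {F}, right has 1 {L}.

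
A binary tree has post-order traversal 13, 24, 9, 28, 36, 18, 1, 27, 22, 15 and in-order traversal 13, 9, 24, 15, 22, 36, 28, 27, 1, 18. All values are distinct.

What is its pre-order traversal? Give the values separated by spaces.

The last element of post-order is the root; it splits in-order into left and right subtrees.
Root 15: left subtree has 3 nodes {13, 9, 24}, right has 6 {22, 36, 28, 27, 1, 18}.
  Root 9: left subtree has 1 node {13}, right has 1 {24}.
  Root 22: left subtree has 0 nodes { }, right has 5 {36, 28, 27, 1, 18}.
    Root 27: left subtree has 2 nodes {36, 28}, right has 2 {1, 18}.
      Root 36: left subtree has 0 nodes { }, right has 1 {28}.
      Root 1: left subtree has 0 nodes { }, right has 1 {18}.

15 9 13 24 22 27 36 28 1 18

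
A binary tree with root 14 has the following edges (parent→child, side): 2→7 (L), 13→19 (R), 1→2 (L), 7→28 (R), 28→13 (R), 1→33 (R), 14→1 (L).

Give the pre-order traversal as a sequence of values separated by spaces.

14 1 2 7 28 13 19 33

Pre-order visits the node, then its left subtree, then its right subtree.
Visit 14.
At 14: go left to 1.
  Visit 1.
  At 1: go left to 2.
    Visit 2.
    At 2: go left to 7.
      Visit 7.
      At 7: no left child.
      At 7: go right to 28.
        Visit 28.
        At 28: no left child.
        At 28: go right to 13.
          Visit 13.
          At 13: no left child.
          At 13: go right to 19.
            19 is a leaf — visit 19.
    At 2: no right child.
  At 1: go right to 33.
    33 is a leaf — visit 33.
At 14: no right child.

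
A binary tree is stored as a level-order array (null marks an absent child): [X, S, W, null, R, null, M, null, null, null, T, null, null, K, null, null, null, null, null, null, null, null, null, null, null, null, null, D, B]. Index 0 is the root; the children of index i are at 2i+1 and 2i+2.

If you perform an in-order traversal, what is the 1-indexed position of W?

5

In-order visits the left subtree, then the node, then the right subtree.
At X: go left to S.
  At S: no left child.
  Visit S.
  At S: go right to R.
    At R: no left child.
    Visit R.
    At R: go right to T.
      T is a leaf — visit T.
Visit X.
At X: go right to W.
  At W: no left child.
  Visit W.
  At W: go right to M.
    At M: go left to K.
      At K: go left to D.
        D is a leaf — visit D.
      Visit K.
      At K: go right to B.
        B is a leaf — visit B.
    Visit M.
    At M: no right child.
Full in-order sequence: S, R, T, X, W, D, K, B, M.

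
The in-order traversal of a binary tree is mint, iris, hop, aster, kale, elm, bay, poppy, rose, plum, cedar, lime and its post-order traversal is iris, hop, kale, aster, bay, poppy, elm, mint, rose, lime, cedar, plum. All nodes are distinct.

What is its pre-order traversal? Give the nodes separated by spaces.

The last element of post-order is the root; it splits in-order into left and right subtrees.
Root plum: left subtree has 9 nodes {mint, iris, hop, aster, kale, elm, bay, poppy, rose}, right has 2 {cedar, lime}.
  Root rose: left subtree has 8 nodes {mint, iris, hop, aster, kale, elm, bay, poppy}, right has 0 { }.
    Root mint: left subtree has 0 nodes { }, right has 7 {iris, hop, aster, kale, elm, bay, poppy}.
      Root elm: left subtree has 4 nodes {iris, hop, aster, kale}, right has 2 {bay, poppy}.
        Root aster: left subtree has 2 nodes {iris, hop}, right has 1 {kale}.
          Root hop: left subtree has 1 node {iris}, right has 0 { }.
        Root poppy: left subtree has 1 node {bay}, right has 0 { }.
  Root cedar: left subtree has 0 nodes { }, right has 1 {lime}.

plum rose mint elm aster hop iris kale poppy bay cedar lime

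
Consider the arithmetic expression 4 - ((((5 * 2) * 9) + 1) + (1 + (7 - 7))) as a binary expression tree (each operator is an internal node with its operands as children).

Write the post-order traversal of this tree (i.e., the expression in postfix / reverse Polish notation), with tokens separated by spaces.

4 5 2 * 9 * 1 + 1 7 7 - + + -

Post-order on an expression tree gives postfix notation: for each operator, emit left operand, right operand, then the operator.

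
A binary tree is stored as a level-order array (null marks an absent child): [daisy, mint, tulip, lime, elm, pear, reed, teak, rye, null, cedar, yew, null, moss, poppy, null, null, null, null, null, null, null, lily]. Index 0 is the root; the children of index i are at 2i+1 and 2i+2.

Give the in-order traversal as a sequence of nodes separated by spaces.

teak lime rye mint elm cedar lily daisy yew pear tulip moss reed poppy

In-order visits the left subtree, then the node, then the right subtree.
At daisy: go left to mint.
  At mint: go left to lime.
    At lime: go left to teak.
      teak is a leaf — visit teak.
    Visit lime.
    At lime: go right to rye.
      rye is a leaf — visit rye.
  Visit mint.
  At mint: go right to elm.
    At elm: no left child.
    Visit elm.
    At elm: go right to cedar.
      At cedar: no left child.
      Visit cedar.
      At cedar: go right to lily.
        lily is a leaf — visit lily.
Visit daisy.
At daisy: go right to tulip.
  At tulip: go left to pear.
    At pear: go left to yew.
      yew is a leaf — visit yew.
    Visit pear.
    At pear: no right child.
  Visit tulip.
  At tulip: go right to reed.
    At reed: go left to moss.
      moss is a leaf — visit moss.
    Visit reed.
    At reed: go right to poppy.
      poppy is a leaf — visit poppy.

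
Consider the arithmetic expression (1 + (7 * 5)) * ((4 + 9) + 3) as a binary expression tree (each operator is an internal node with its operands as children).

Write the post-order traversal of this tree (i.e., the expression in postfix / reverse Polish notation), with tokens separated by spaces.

Post-order on an expression tree gives postfix notation: for each operator, emit left operand, right operand, then the operator.

1 7 5 * + 4 9 + 3 + *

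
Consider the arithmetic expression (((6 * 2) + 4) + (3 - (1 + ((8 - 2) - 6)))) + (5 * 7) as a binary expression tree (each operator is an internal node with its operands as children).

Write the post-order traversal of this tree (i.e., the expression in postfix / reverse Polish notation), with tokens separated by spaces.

Post-order on an expression tree gives postfix notation: for each operator, emit left operand, right operand, then the operator.

6 2 * 4 + 3 1 8 2 - 6 - + - + 5 7 * +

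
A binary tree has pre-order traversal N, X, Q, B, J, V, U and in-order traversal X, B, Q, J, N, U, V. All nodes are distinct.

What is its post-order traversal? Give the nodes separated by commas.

The first element of pre-order is the root; it splits in-order into left and right subtrees.
Root N: left subtree has 4 nodes {X, B, Q, J}, right has 2 {U, V}.
  Root X: left subtree has 0 nodes { }, right has 3 {B, Q, J}.
    Root Q: left subtree has 1 node {B}, right has 1 {J}.
  Root V: left subtree has 1 node {U}, right has 0 { }.

B, J, Q, X, U, V, N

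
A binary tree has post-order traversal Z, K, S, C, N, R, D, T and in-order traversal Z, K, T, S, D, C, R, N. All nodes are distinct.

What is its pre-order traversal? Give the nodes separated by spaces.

The last element of post-order is the root; it splits in-order into left and right subtrees.
Root T: left subtree has 2 nodes {Z, K}, right has 5 {S, D, C, R, N}.
  Root K: left subtree has 1 node {Z}, right has 0 { }.
  Root D: left subtree has 1 node {S}, right has 3 {C, R, N}.
    Root R: left subtree has 1 node {C}, right has 1 {N}.

T K Z D S R C N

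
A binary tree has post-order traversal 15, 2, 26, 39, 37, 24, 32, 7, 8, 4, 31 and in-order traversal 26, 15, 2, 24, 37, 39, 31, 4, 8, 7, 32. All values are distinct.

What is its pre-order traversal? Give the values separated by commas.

The last element of post-order is the root; it splits in-order into left and right subtrees.
Root 31: left subtree has 6 nodes {26, 15, 2, 24, 37, 39}, right has 4 {4, 8, 7, 32}.
  Root 24: left subtree has 3 nodes {26, 15, 2}, right has 2 {37, 39}.
    Root 26: left subtree has 0 nodes { }, right has 2 {15, 2}.
      Root 2: left subtree has 1 node {15}, right has 0 { }.
    Root 37: left subtree has 0 nodes { }, right has 1 {39}.
  Root 4: left subtree has 0 nodes { }, right has 3 {8, 7, 32}.
    Root 8: left subtree has 0 nodes { }, right has 2 {7, 32}.
      Root 7: left subtree has 0 nodes { }, right has 1 {32}.

31, 24, 26, 2, 15, 37, 39, 4, 8, 7, 32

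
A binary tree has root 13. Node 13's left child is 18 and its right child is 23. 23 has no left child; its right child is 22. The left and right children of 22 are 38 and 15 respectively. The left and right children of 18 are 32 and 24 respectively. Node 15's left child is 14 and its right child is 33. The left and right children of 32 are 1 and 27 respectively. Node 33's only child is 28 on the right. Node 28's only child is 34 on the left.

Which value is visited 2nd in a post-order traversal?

27

Post-order visits the left subtree, then the right subtree, then the node.
At 13: go left to 18.
  At 18: go left to 32.
    At 32: go left to 1.
      1 is a leaf — visit 1.
    At 32: go right to 27.
      27 is a leaf — visit 27.
    Visit 32.
  At 18: go right to 24.
    24 is a leaf — visit 24.
  Visit 18.
At 13: go right to 23.
  At 23: no left child.
  At 23: go right to 22.
    At 22: go left to 38.
      38 is a leaf — visit 38.
    At 22: go right to 15.
      At 15: go left to 14.
        14 is a leaf — visit 14.
      At 15: go right to 33.
        At 33: no left child.
        At 33: go right to 28.
          At 28: go left to 34.
            34 is a leaf — visit 34.
          At 28: no right child.
          Visit 28.
        Visit 33.
      Visit 15.
    Visit 22.
  Visit 23.
Visit 13.
Full post-order sequence: 1, 27, 32, 24, 18, 38, 14, 34, 28, 33, 15, 22, 23, 13.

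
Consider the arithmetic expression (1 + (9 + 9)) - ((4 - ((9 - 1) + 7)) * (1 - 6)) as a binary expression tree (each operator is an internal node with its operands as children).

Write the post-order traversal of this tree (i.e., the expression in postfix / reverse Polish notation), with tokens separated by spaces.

1 9 9 + + 4 9 1 - 7 + - 1 6 - * -

Post-order on an expression tree gives postfix notation: for each operator, emit left operand, right operand, then the operator.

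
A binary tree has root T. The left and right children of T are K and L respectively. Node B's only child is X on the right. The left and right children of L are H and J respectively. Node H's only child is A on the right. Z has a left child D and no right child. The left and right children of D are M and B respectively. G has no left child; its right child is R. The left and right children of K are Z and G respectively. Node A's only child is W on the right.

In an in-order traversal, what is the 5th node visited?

In-order visits the left subtree, then the node, then the right subtree.
At T: go left to K.
  At K: go left to Z.
    At Z: go left to D.
      At D: go left to M.
        M is a leaf — visit M.
      Visit D.
      At D: go right to B.
        At B: no left child.
        Visit B.
        At B: go right to X.
          X is a leaf — visit X.
    Visit Z.
    At Z: no right child.
  Visit K.
  At K: go right to G.
    At G: no left child.
    Visit G.
    At G: go right to R.
      R is a leaf — visit R.
Visit T.
At T: go right to L.
  At L: go left to H.
    At H: no left child.
    Visit H.
    At H: go right to A.
      At A: no left child.
      Visit A.
      At A: go right to W.
        W is a leaf — visit W.
  Visit L.
  At L: go right to J.
    J is a leaf — visit J.
Full in-order sequence: M, D, B, X, Z, K, G, R, T, H, A, W, L, J.

Z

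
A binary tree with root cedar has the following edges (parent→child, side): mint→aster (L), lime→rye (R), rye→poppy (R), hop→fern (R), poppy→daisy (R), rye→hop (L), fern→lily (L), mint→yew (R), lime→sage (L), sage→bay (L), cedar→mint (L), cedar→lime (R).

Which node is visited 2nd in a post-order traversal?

yew

Post-order visits the left subtree, then the right subtree, then the node.
At cedar: go left to mint.
  At mint: go left to aster.
    aster is a leaf — visit aster.
  At mint: go right to yew.
    yew is a leaf — visit yew.
  Visit mint.
At cedar: go right to lime.
  At lime: go left to sage.
    At sage: go left to bay.
      bay is a leaf — visit bay.
    At sage: no right child.
    Visit sage.
  At lime: go right to rye.
    At rye: go left to hop.
      At hop: no left child.
      At hop: go right to fern.
        At fern: go left to lily.
          lily is a leaf — visit lily.
        At fern: no right child.
        Visit fern.
      Visit hop.
    At rye: go right to poppy.
      At poppy: no left child.
      At poppy: go right to daisy.
        daisy is a leaf — visit daisy.
      Visit poppy.
    Visit rye.
  Visit lime.
Visit cedar.
Full post-order sequence: aster, yew, mint, bay, sage, lily, fern, hop, daisy, poppy, rye, lime, cedar.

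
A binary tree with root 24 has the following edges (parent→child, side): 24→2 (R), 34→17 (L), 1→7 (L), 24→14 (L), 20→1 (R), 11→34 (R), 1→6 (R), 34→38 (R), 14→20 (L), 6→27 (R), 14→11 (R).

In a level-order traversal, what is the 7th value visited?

34

Level-order visits nodes level by level from the root, left to right within each level.
Level 0: 24
Level 1: 14, 2
Level 2: 20, 11
Level 3: 1, 34
Level 4: 7, 6, 17, 38
Level 5: 27
Full level-order sequence: 24, 14, 2, 20, 11, 1, 34, 7, 6, 17, 38, 27.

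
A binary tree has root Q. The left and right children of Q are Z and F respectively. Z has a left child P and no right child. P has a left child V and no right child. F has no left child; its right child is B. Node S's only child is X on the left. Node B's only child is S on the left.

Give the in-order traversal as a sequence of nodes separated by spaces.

In-order visits the left subtree, then the node, then the right subtree.
At Q: go left to Z.
  At Z: go left to P.
    At P: go left to V.
      V is a leaf — visit V.
    Visit P.
    At P: no right child.
  Visit Z.
  At Z: no right child.
Visit Q.
At Q: go right to F.
  At F: no left child.
  Visit F.
  At F: go right to B.
    At B: go left to S.
      At S: go left to X.
        X is a leaf — visit X.
      Visit S.
      At S: no right child.
    Visit B.
    At B: no right child.

V P Z Q F X S B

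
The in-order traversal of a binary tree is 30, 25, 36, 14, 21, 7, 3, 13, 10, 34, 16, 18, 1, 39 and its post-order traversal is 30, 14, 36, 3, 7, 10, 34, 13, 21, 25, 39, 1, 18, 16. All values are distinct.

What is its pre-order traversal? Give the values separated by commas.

The last element of post-order is the root; it splits in-order into left and right subtrees.
Root 16: left subtree has 10 nodes {30, 25, 36, 14, 21, 7, 3, 13, 10, 34}, right has 3 {18, 1, 39}.
  Root 25: left subtree has 1 node {30}, right has 8 {36, 14, 21, 7, 3, 13, 10, 34}.
    Root 21: left subtree has 2 nodes {36, 14}, right has 5 {7, 3, 13, 10, 34}.
      Root 36: left subtree has 0 nodes { }, right has 1 {14}.
      Root 13: left subtree has 2 nodes {7, 3}, right has 2 {10, 34}.
        Root 7: left subtree has 0 nodes { }, right has 1 {3}.
        Root 34: left subtree has 1 node {10}, right has 0 { }.
  Root 18: left subtree has 0 nodes { }, right has 2 {1, 39}.
    Root 1: left subtree has 0 nodes { }, right has 1 {39}.

16, 25, 30, 21, 36, 14, 13, 7, 3, 34, 10, 18, 1, 39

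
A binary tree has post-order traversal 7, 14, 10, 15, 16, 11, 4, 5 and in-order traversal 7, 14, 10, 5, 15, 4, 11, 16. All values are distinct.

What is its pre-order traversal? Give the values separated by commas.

5, 10, 14, 7, 4, 15, 11, 16

The last element of post-order is the root; it splits in-order into left and right subtrees.
Root 5: left subtree has 3 nodes {7, 14, 10}, right has 4 {15, 4, 11, 16}.
  Root 10: left subtree has 2 nodes {7, 14}, right has 0 { }.
    Root 14: left subtree has 1 node {7}, right has 0 { }.
  Root 4: left subtree has 1 node {15}, right has 2 {11, 16}.
    Root 11: left subtree has 0 nodes { }, right has 1 {16}.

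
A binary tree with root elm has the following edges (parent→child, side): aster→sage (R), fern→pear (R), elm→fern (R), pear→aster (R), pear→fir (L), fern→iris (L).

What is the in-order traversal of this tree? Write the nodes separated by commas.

In-order visits the left subtree, then the node, then the right subtree.
At elm: no left child.
Visit elm.
At elm: go right to fern.
  At fern: go left to iris.
    iris is a leaf — visit iris.
  Visit fern.
  At fern: go right to pear.
    At pear: go left to fir.
      fir is a leaf — visit fir.
    Visit pear.
    At pear: go right to aster.
      At aster: no left child.
      Visit aster.
      At aster: go right to sage.
        sage is a leaf — visit sage.

elm, iris, fern, fir, pear, aster, sage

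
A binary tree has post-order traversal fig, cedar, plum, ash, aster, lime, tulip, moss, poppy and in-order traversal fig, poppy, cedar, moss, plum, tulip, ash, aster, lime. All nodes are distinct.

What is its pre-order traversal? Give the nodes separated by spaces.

poppy fig moss cedar tulip plum lime aster ash

The last element of post-order is the root; it splits in-order into left and right subtrees.
Root poppy: left subtree has 1 node {fig}, right has 7 {cedar, moss, plum, tulip, ash, aster, lime}.
  Root moss: left subtree has 1 node {cedar}, right has 5 {plum, tulip, ash, aster, lime}.
    Root tulip: left subtree has 1 node {plum}, right has 3 {ash, aster, lime}.
      Root lime: left subtree has 2 nodes {ash, aster}, right has 0 { }.
        Root aster: left subtree has 1 node {ash}, right has 0 { }.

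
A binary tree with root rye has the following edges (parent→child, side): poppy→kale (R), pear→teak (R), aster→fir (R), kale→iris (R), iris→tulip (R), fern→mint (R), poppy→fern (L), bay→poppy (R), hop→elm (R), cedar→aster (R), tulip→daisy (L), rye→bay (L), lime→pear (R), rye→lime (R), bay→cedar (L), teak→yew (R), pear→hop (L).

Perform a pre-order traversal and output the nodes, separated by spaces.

Pre-order visits the node, then its left subtree, then its right subtree.
Visit rye.
At rye: go left to bay.
  Visit bay.
  At bay: go left to cedar.
    Visit cedar.
    At cedar: no left child.
    At cedar: go right to aster.
      Visit aster.
      At aster: no left child.
      At aster: go right to fir.
        fir is a leaf — visit fir.
  At bay: go right to poppy.
    Visit poppy.
    At poppy: go left to fern.
      Visit fern.
      At fern: no left child.
      At fern: go right to mint.
        mint is a leaf — visit mint.
    At poppy: go right to kale.
      Visit kale.
      At kale: no left child.
      At kale: go right to iris.
        Visit iris.
        At iris: no left child.
        At iris: go right to tulip.
          Visit tulip.
          At tulip: go left to daisy.
            daisy is a leaf — visit daisy.
          At tulip: no right child.
At rye: go right to lime.
  Visit lime.
  At lime: no left child.
  At lime: go right to pear.
    Visit pear.
    At pear: go left to hop.
      Visit hop.
      At hop: no left child.
      At hop: go right to elm.
        elm is a leaf — visit elm.
    At pear: go right to teak.
      Visit teak.
      At teak: no left child.
      At teak: go right to yew.
        yew is a leaf — visit yew.

rye bay cedar aster fir poppy fern mint kale iris tulip daisy lime pear hop elm teak yew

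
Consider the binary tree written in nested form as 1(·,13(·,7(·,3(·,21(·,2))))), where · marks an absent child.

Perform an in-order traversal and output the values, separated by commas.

1, 13, 7, 3, 21, 2

In-order visits the left subtree, then the node, then the right subtree.
At 1: no left child.
Visit 1.
At 1: go right to 13.
  At 13: no left child.
  Visit 13.
  At 13: go right to 7.
    At 7: no left child.
    Visit 7.
    At 7: go right to 3.
      At 3: no left child.
      Visit 3.
      At 3: go right to 21.
        At 21: no left child.
        Visit 21.
        At 21: go right to 2.
          2 is a leaf — visit 2.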